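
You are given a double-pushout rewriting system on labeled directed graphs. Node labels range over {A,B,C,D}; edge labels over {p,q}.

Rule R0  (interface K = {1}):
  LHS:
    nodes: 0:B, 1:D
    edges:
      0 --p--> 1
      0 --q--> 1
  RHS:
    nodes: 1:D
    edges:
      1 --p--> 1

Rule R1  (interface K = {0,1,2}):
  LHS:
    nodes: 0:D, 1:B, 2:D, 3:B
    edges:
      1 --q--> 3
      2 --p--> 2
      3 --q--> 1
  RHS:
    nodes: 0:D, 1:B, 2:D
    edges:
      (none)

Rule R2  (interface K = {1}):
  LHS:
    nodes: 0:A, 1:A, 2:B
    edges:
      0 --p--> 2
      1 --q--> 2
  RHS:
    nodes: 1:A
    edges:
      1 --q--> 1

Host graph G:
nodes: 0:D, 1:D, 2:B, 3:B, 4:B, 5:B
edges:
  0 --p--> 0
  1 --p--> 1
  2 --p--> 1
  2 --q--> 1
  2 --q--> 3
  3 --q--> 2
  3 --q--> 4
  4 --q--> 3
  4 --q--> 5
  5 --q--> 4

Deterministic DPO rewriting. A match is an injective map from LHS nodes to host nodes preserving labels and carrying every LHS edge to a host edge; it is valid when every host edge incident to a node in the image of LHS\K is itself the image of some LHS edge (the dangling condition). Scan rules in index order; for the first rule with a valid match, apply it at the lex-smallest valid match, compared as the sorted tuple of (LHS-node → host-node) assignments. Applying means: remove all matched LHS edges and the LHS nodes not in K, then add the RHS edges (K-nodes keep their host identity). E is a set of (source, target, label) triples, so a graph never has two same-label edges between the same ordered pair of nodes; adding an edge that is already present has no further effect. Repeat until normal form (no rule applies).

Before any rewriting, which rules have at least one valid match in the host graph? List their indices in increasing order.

R0: no valid match — 1 raw match, all fail dangling condition
R1: 2 valid matches — {0↦0, 1↦4, 2↦1, 3↦5}, {0↦1, 1↦4, 2↦0, 3↦5}
R2: no valid match — LHS pattern not found

Answer: [R1]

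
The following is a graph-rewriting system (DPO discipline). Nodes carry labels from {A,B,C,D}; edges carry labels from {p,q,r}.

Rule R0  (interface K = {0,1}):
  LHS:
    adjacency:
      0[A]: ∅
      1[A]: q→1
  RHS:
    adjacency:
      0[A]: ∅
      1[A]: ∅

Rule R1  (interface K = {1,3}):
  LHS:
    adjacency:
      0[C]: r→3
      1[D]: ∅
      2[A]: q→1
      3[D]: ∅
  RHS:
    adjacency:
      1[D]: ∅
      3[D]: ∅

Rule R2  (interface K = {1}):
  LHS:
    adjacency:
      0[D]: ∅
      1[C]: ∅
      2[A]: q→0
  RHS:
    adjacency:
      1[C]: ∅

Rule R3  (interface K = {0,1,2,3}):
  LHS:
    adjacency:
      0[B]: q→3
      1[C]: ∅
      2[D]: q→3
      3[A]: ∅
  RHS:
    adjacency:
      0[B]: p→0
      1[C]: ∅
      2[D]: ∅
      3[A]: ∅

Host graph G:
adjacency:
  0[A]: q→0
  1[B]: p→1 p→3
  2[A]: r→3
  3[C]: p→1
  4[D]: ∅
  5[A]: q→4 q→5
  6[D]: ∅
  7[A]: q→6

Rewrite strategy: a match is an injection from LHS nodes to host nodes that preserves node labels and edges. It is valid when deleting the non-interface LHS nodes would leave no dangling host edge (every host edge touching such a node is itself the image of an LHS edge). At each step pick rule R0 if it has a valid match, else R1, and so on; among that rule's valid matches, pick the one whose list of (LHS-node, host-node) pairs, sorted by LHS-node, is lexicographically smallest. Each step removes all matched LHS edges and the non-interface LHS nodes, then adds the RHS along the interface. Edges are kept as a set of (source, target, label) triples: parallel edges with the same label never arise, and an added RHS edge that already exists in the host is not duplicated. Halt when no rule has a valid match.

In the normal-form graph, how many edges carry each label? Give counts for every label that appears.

Answer: p:3 r:1

Steps:
[0] host  ⇒  8 nodes, 8 edges  {0-q->0 1-p->1 1-p->3 2-r->3 3-p->1 5-q->4 5-q->5 7-q->6}
[1] R0 @ {0↦0, 1↦5}  ⇒  8 nodes, 7 edges  {0-q->0 1-p->1 1-p->3 2-r->3 3-p->1 5-q->4 7-q->6}
[2] R0 @ {0↦2, 1↦0}  ⇒  8 nodes, 6 edges  {1-p->1 1-p->3 2-r->3 3-p->1 5-q->4 7-q->6}
[3] R2 @ {0↦4, 1↦3, 2↦5}  ⇒  6 nodes, 5 edges  {1-p->1 1-p->3 2-r->3 3-p->1 7-q->6}
[4] R2 @ {0↦6, 1↦3, 2↦7}  ⇒  4 nodes, 4 edges  {1-p->1 1-p->3 2-r->3 3-p->1}
normal form: no rule applies after step 4
NF edges: [(1, 1, 'p'), (1, 3, 'p'), (2, 3, 'r'), (3, 1, 'p')]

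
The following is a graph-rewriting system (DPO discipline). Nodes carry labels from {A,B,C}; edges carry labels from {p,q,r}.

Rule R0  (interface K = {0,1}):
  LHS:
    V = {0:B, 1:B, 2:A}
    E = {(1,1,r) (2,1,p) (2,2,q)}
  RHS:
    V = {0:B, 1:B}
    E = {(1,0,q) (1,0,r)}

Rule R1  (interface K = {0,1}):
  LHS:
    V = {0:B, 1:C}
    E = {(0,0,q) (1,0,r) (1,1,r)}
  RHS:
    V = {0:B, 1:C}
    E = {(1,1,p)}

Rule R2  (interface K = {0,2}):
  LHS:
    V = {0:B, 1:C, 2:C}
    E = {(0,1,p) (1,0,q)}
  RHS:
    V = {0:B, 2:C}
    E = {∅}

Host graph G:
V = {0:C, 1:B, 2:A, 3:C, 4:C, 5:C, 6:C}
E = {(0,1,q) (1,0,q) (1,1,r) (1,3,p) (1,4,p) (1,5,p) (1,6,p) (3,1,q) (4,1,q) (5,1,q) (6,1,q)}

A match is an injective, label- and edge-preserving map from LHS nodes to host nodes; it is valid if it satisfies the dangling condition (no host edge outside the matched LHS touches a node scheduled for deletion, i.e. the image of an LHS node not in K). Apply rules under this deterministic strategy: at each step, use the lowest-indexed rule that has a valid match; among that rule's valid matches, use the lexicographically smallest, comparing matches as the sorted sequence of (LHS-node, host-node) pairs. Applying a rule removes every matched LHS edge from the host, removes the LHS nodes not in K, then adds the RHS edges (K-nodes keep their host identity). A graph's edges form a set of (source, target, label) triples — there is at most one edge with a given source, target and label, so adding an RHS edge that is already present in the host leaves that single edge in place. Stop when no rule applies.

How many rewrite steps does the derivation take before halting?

Answer: 4

Rewrite trace:
[0] host  ⇒  7 nodes, 11 edges  {0-q->1 1-q->0 1-r->1 1-p->3 1-p->4 1-p->5 1-p->6 3-q->1 4-q->1 5-q->1 6-q->1}
[1] R2 @ {0↦1, 1↦3, 2↦0}  ⇒  6 nodes, 9 edges  {0-q->1 1-q->0 1-r->1 1-p->4 1-p->5 1-p->6 4-q->1 5-q->1 6-q->1}
[2] R2 @ {0↦1, 1↦4, 2↦0}  ⇒  5 nodes, 7 edges  {0-q->1 1-q->0 1-r->1 1-p->5 1-p->6 5-q->1 6-q->1}
[3] R2 @ {0↦1, 1↦5, 2↦0}  ⇒  4 nodes, 5 edges  {0-q->1 1-q->0 1-r->1 1-p->6 6-q->1}
[4] R2 @ {0↦1, 1↦6, 2↦0}  ⇒  3 nodes, 3 edges  {0-q->1 1-q->0 1-r->1}
normal form: no rule applies after step 4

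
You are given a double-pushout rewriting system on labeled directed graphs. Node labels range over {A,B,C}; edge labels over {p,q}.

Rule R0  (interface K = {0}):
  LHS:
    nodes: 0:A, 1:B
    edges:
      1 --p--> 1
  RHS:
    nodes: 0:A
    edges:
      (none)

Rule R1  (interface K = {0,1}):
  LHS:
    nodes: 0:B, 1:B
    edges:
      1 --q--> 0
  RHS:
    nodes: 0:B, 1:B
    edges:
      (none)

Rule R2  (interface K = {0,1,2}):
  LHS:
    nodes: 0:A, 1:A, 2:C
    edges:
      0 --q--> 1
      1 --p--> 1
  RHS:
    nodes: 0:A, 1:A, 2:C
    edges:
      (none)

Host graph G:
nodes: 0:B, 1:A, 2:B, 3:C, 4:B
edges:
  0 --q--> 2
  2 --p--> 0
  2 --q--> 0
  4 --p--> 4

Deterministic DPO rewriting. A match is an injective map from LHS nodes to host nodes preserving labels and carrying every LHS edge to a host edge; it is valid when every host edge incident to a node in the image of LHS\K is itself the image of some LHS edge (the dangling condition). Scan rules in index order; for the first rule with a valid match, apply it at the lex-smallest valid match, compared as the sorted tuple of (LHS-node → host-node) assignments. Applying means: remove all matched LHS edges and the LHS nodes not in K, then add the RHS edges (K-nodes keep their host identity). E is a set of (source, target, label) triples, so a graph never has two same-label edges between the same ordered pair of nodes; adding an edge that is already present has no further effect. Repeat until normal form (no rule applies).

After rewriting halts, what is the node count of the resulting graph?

[0] host  ⇒  5 nodes, 4 edges  {0-q->2 2-p->0 2-q->0 4-p->4}
[1] R0 @ {0↦1, 1↦4}  ⇒  4 nodes, 3 edges  {0-q->2 2-p->0 2-q->0}
[2] R1 @ {0↦0, 1↦2}  ⇒  4 nodes, 2 edges  {0-q->2 2-p->0}
[3] R1 @ {0↦2, 1↦0}  ⇒  4 nodes, 1 edges  {2-p->0}
final graph: no rule applies after step 3
NF nodes: {0:B, 1:A, 2:B, 3:C}

Answer: 4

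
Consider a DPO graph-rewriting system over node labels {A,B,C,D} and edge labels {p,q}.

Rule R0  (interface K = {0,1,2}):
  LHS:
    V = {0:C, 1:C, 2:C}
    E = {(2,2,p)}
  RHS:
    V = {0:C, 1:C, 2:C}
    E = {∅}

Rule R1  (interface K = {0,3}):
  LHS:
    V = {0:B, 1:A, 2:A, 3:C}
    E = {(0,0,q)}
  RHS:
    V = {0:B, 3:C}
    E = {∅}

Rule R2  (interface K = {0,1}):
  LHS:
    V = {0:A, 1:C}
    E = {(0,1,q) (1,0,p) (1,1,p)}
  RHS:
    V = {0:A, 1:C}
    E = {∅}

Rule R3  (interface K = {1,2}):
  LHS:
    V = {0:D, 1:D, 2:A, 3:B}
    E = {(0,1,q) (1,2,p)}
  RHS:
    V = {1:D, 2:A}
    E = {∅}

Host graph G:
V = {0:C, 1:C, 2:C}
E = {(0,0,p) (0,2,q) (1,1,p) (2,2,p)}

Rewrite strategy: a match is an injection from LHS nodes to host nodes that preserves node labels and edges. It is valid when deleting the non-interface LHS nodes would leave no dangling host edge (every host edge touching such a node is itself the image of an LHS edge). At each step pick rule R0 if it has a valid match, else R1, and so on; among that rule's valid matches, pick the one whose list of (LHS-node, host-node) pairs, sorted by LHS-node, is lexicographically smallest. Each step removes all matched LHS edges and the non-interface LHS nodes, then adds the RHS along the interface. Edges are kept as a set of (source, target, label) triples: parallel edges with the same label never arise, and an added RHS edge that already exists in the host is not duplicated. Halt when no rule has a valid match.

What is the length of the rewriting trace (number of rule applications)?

Answer: 3

Derivation:
start.  V:3 E:4  edges: 0-p->0 0-q->2 1-p->1 2-p->2
1. fire R0 via {0↦0, 1↦1, 2↦2}  →  V:3 E:3  edges: 0-p->0 0-q->2 1-p->1
2. fire R0 via {0↦0, 1↦2, 2↦1}  →  V:3 E:2  edges: 0-p->0 0-q->2
3. fire R0 via {0↦1, 1↦2, 2↦0}  →  V:3 E:1  edges: 0-q->2
normal form: no rule applies after step 3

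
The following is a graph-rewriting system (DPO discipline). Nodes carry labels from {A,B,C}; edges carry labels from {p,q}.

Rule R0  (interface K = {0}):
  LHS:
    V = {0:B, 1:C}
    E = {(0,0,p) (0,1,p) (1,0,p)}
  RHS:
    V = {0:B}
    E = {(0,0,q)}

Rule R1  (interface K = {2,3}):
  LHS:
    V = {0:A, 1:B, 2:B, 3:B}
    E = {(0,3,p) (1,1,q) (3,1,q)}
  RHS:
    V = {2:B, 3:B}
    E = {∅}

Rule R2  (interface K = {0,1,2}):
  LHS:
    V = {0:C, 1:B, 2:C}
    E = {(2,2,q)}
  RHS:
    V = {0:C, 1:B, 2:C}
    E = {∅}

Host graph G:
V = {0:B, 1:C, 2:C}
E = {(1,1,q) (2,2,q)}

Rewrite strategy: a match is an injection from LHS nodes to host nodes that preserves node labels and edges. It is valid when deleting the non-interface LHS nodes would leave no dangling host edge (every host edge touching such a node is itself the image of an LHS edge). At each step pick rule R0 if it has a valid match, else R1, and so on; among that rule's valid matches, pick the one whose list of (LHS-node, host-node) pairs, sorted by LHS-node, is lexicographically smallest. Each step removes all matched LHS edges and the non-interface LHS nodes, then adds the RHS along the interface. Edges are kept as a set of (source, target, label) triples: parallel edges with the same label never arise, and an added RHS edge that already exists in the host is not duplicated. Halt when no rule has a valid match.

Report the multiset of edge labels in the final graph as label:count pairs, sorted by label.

Answer: (no edges)

Steps:
initial: |V|=3 |E|=2  E = 1-q->1 2-q->2
step 1: apply R2 at {0↦1, 1↦0, 2↦2}  → |V|=3 |E|=1  E = 1-q->1
step 2: apply R2 at {0↦2, 1↦0, 2↦1}  → |V|=3 |E|=0  E = ∅
halt: no rule applies after step 2
NF edges: []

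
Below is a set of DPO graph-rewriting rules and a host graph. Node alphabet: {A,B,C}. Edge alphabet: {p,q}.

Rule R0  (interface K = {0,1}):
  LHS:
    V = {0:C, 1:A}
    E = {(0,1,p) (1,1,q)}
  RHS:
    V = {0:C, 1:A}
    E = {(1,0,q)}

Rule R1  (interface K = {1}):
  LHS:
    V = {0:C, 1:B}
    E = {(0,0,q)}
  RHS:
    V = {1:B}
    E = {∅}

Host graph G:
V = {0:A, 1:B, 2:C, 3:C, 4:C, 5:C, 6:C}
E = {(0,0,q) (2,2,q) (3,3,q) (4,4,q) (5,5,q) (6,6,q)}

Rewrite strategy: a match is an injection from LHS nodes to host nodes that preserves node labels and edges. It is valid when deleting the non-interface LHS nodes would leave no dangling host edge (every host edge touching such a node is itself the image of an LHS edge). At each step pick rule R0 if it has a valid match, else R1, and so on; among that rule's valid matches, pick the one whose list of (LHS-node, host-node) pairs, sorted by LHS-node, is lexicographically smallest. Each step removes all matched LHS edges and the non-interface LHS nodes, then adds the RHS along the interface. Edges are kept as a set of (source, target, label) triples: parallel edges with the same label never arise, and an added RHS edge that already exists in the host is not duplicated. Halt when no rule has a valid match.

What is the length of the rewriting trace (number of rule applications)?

initial: |V|=7 |E|=6  E = 0-q->0 2-q->2 3-q->3 4-q->4 5-q->5 6-q->6
step 1: apply R1 at {0↦2, 1↦1}  → |V|=6 |E|=5  E = 0-q->0 3-q->3 4-q->4 5-q->5 6-q->6
step 2: apply R1 at {0↦3, 1↦1}  → |V|=5 |E|=4  E = 0-q->0 4-q->4 5-q->5 6-q->6
step 3: apply R1 at {0↦4, 1↦1}  → |V|=4 |E|=3  E = 0-q->0 5-q->5 6-q->6
step 4: apply R1 at {0↦5, 1↦1}  → |V|=3 |E|=2  E = 0-q->0 6-q->6
step 5: apply R1 at {0↦6, 1↦1}  → |V|=2 |E|=1  E = 0-q->0
halt: no rule applies after step 5

Answer: 5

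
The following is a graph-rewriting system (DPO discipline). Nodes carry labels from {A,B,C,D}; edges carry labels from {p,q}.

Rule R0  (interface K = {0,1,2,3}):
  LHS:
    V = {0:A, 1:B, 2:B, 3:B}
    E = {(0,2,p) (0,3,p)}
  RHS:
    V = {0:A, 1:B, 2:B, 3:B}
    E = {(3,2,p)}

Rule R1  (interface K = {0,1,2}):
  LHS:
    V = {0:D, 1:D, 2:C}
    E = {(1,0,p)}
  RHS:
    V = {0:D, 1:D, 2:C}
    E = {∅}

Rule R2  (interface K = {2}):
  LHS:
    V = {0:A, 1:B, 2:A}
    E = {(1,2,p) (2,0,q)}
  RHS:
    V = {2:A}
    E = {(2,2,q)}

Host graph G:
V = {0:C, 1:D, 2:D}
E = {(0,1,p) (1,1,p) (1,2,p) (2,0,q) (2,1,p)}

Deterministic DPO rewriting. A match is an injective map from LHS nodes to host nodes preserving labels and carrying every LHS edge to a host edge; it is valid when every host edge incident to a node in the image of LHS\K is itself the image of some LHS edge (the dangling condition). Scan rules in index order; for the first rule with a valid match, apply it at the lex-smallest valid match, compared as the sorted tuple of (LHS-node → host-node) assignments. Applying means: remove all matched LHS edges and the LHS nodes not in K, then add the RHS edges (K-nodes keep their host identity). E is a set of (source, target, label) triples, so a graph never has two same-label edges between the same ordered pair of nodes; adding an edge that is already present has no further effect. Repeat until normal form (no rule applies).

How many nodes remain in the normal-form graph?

Answer: 3

Steps:
[0] host  ⇒  3 nodes, 5 edges  {0-p->1 1-p->1 1-p->2 2-q->0 2-p->1}
[1] R1 @ {0↦1, 1↦2, 2↦0}  ⇒  3 nodes, 4 edges  {0-p->1 1-p->1 1-p->2 2-q->0}
[2] R1 @ {0↦2, 1↦1, 2↦0}  ⇒  3 nodes, 3 edges  {0-p->1 1-p->1 2-q->0}
normal form: no rule applies after step 2
NF nodes: {0:C, 1:D, 2:D}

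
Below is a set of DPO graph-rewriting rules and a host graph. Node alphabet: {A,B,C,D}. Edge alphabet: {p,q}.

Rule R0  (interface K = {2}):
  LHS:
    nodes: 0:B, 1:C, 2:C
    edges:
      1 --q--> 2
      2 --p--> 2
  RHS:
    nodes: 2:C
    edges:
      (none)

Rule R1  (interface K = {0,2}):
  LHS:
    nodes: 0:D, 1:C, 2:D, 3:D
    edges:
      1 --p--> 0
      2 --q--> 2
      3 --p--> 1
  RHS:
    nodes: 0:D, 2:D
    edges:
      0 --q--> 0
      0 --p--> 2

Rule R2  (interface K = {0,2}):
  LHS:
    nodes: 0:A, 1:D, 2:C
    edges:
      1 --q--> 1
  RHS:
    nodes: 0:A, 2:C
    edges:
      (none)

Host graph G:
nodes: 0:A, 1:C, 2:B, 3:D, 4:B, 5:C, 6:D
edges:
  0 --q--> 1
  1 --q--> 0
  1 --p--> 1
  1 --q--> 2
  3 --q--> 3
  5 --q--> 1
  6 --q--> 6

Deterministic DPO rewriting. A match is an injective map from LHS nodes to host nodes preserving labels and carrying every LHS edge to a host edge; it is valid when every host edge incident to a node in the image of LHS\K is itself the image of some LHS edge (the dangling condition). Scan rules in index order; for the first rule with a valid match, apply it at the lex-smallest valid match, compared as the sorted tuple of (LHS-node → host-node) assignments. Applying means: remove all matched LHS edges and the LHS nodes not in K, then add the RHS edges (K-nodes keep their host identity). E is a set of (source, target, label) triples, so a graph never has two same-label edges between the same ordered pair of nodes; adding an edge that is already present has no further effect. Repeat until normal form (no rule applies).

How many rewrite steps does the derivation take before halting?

start.  V:7 E:7  edges: 0-q->1 1-q->0 1-p->1 1-q->2 3-q->3 5-q->1 6-q->6
1. fire R0 via {0↦4, 1↦5, 2↦1}  →  V:5 E:5  edges: 0-q->1 1-q->0 1-q->2 3-q->3 6-q->6
2. fire R2 via {0↦0, 1↦3, 2↦1}  →  V:4 E:4  edges: 0-q->1 1-q->0 1-q->2 6-q->6
3. fire R2 via {0↦0, 1↦6, 2↦1}  →  V:3 E:3  edges: 0-q->1 1-q->0 1-q->2
normal form: no rule applies after step 3

Answer: 3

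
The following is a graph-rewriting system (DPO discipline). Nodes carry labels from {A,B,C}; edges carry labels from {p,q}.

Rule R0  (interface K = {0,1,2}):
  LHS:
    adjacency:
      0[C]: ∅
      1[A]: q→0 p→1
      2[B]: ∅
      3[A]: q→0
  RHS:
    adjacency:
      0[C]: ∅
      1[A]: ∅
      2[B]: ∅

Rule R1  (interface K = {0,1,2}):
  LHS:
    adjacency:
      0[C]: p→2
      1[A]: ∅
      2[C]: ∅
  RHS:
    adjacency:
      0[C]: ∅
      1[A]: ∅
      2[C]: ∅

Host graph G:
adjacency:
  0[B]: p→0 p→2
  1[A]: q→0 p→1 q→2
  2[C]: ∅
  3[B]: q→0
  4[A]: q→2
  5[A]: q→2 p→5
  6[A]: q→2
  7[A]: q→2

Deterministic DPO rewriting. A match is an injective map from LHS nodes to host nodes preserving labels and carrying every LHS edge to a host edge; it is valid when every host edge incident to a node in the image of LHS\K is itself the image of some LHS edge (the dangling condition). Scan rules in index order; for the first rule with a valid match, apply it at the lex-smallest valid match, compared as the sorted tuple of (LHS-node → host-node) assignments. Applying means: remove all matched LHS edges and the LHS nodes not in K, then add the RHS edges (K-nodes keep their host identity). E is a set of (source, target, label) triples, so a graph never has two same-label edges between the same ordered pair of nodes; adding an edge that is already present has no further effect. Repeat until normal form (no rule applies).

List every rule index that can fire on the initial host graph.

Answer: [R0]

Derivation:
R0: 12 valid matches — {0↦2, 1↦1, 2↦0, 3↦4}, {0↦2, 1↦1, 2↦0, 3↦6}, {0↦2, 1↦1, 2↦0, 3↦7} (+9 more)
R1: no valid match — LHS pattern not found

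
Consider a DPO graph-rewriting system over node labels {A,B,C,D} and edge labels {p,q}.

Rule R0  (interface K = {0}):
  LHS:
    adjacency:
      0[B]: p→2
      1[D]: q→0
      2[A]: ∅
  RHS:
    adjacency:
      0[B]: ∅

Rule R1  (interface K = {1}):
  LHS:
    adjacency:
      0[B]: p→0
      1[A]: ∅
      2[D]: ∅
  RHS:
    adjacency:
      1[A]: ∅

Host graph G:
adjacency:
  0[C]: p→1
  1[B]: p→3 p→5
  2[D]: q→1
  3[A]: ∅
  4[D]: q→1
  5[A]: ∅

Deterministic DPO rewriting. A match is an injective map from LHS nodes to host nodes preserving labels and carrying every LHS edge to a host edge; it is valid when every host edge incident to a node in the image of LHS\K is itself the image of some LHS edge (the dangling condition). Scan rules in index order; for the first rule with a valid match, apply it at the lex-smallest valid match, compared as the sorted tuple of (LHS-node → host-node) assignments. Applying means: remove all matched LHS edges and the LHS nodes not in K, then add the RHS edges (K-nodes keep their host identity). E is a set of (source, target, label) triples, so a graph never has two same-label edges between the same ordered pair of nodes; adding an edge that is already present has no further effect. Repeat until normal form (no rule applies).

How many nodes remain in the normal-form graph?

Answer: 2

Derivation:
start.  V:6 E:5  edges: 0-p->1 1-p->3 1-p->5 2-q->1 4-q->1
1. fire R0 via {0↦1, 1↦2, 2↦3}  →  V:4 E:3  edges: 0-p->1 1-p->5 4-q->1
2. fire R0 via {0↦1, 1↦4, 2↦5}  →  V:2 E:1  edges: 0-p->1
halt: no rule applies after step 2
NF nodes: {0:C, 1:B}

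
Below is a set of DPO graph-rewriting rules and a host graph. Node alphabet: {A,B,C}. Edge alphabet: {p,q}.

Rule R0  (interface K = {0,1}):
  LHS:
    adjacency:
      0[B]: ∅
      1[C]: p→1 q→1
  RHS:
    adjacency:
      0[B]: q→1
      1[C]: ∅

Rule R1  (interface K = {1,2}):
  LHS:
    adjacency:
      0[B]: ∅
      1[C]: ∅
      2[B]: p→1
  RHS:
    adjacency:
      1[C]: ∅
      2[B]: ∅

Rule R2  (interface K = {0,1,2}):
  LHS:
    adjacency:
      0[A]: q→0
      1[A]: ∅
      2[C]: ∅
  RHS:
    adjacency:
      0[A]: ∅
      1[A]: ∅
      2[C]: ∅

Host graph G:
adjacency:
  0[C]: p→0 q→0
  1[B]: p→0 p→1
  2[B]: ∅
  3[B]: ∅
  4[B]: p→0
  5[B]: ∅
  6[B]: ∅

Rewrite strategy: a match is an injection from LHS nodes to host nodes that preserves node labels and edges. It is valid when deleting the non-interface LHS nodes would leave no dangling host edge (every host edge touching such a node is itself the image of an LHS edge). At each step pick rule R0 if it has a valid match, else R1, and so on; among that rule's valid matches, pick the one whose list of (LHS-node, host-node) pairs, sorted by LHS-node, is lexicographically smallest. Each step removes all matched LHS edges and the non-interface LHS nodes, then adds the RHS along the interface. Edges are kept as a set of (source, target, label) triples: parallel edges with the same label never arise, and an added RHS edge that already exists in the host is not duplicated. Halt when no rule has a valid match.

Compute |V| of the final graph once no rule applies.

Answer: 5

Rewrite trace:
initial: |V|=7 |E|=5  E = 0-p->0 0-q->0 1-p->0 1-p->1 4-p->0
step 1: apply R0 at {0↦1, 1↦0}  → |V|=7 |E|=4  E = 1-p->0 1-q->0 1-p->1 4-p->0
step 2: apply R1 at {0↦2, 1↦0, 2↦1}  → |V|=6 |E|=3  E = 1-q->0 1-p->1 4-p->0
step 3: apply R1 at {0↦3, 1↦0, 2↦4}  → |V|=5 |E|=2  E = 1-q->0 1-p->1
final graph: no rule applies after step 3
NF nodes: {0:C, 1:B, 4:B, 5:B, 6:B}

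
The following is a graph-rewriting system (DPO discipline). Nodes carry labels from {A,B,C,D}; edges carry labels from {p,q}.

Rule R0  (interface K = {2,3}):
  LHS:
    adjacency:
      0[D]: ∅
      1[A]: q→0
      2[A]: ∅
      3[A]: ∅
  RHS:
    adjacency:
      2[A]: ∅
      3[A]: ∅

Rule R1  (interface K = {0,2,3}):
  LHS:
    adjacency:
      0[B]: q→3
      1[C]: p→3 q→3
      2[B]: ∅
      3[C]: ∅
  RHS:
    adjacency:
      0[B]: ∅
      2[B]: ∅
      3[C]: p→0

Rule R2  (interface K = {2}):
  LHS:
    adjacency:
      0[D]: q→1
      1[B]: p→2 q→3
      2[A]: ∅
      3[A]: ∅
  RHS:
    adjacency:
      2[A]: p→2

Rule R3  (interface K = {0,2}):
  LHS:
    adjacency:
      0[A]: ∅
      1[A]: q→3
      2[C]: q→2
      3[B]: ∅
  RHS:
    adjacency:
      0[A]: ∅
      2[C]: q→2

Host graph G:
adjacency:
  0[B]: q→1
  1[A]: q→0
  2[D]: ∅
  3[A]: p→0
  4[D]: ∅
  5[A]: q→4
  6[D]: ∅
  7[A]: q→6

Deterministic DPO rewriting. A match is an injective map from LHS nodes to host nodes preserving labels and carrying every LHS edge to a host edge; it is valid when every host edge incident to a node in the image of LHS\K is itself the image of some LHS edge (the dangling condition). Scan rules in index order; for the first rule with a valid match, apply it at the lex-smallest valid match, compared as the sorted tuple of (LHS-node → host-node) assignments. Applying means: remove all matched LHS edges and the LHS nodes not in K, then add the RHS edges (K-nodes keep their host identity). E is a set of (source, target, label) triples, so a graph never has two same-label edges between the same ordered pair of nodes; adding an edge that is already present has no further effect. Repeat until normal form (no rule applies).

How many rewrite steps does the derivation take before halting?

[0] host  ⇒  8 nodes, 5 edges  {0-q->1 1-q->0 3-p->0 5-q->4 7-q->6}
[1] R0 @ {0↦4, 1↦5, 2↦1, 3↦3}  ⇒  6 nodes, 4 edges  {0-q->1 1-q->0 3-p->0 7-q->6}
[2] R0 @ {0↦6, 1↦7, 2↦1, 3↦3}  ⇒  4 nodes, 3 edges  {0-q->1 1-q->0 3-p->0}
halt: no rule applies after step 2

Answer: 2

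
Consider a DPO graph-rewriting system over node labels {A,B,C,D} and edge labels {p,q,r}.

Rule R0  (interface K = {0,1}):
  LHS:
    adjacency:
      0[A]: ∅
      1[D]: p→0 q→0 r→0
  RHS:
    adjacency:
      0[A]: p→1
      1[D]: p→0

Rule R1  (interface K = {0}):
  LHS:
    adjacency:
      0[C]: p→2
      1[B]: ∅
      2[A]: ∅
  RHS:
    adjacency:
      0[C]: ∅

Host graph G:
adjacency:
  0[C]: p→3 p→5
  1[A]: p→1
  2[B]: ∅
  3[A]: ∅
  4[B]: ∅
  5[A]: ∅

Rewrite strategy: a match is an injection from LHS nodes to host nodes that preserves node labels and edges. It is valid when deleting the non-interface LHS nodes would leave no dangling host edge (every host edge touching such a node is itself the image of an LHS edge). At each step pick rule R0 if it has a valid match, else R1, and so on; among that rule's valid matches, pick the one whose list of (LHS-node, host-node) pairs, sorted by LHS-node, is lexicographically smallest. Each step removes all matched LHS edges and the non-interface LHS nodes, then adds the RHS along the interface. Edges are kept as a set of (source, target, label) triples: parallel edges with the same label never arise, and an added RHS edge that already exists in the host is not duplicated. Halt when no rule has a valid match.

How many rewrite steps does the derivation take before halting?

[0] host  ⇒  6 nodes, 3 edges  {0-p->3 0-p->5 1-p->1}
[1] R1 @ {0↦0, 1↦2, 2↦3}  ⇒  4 nodes, 2 edges  {0-p->5 1-p->1}
[2] R1 @ {0↦0, 1↦4, 2↦5}  ⇒  2 nodes, 1 edges  {1-p->1}
final graph: no rule applies after step 2

Answer: 2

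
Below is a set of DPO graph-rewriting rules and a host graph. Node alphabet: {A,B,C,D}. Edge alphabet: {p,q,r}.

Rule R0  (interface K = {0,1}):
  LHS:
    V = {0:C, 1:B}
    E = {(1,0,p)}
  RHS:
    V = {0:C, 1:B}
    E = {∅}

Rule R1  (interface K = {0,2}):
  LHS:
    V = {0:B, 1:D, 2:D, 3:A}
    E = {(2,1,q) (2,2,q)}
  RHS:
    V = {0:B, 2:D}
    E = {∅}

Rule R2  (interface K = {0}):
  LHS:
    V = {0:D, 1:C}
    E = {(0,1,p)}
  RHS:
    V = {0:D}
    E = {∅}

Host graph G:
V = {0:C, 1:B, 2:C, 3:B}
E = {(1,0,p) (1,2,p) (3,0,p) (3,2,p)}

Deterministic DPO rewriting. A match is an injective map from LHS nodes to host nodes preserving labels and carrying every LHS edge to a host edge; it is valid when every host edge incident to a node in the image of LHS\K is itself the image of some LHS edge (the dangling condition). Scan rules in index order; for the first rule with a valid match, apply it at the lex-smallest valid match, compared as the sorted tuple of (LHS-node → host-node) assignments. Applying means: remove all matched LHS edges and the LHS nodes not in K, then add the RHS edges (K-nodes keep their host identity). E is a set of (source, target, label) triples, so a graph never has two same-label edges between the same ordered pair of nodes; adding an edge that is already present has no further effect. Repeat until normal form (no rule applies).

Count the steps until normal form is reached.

Answer: 4

Derivation:
initial: |V|=4 |E|=4  E = 1-p->0 1-p->2 3-p->0 3-p->2
step 1: apply R0 at {0↦0, 1↦1}  → |V|=4 |E|=3  E = 1-p->2 3-p->0 3-p->2
step 2: apply R0 at {0↦0, 1↦3}  → |V|=4 |E|=2  E = 1-p->2 3-p->2
step 3: apply R0 at {0↦2, 1↦1}  → |V|=4 |E|=1  E = 3-p->2
step 4: apply R0 at {0↦2, 1↦3}  → |V|=4 |E|=0  E = ∅
normal form: no rule applies after step 4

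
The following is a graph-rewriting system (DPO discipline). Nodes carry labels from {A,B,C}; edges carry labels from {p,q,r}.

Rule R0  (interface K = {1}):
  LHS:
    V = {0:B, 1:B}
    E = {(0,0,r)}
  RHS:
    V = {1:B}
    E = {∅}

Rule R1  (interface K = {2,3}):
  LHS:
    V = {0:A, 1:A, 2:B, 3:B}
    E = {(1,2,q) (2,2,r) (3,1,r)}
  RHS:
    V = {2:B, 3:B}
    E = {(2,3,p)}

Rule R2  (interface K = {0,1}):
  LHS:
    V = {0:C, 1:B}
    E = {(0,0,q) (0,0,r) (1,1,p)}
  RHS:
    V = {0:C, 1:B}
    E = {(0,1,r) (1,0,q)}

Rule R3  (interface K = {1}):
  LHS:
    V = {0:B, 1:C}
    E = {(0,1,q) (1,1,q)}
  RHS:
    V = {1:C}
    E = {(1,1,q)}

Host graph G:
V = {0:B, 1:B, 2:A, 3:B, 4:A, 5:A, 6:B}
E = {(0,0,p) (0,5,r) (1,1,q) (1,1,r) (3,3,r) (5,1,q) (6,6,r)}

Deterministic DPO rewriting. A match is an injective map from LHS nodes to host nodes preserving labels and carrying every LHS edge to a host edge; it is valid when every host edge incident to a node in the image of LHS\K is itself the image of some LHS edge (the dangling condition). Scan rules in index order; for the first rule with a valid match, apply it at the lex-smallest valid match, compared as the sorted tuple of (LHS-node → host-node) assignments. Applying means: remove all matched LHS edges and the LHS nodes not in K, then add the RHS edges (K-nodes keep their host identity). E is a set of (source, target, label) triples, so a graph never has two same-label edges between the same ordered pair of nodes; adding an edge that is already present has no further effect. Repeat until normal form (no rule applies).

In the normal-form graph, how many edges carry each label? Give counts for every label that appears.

Answer: p:2 q:1

Steps:
start.  V:7 E:7  edges: 0-p->0 0-r->5 1-q->1 1-r->1 3-r->3 5-q->1 6-r->6
1. fire R0 via {0↦3, 1↦0}  →  V:6 E:6  edges: 0-p->0 0-r->5 1-q->1 1-r->1 5-q->1 6-r->6
2. fire R0 via {0↦6, 1↦0}  →  V:5 E:5  edges: 0-p->0 0-r->5 1-q->1 1-r->1 5-q->1
3. fire R1 via {0↦2, 1↦5, 2↦1, 3↦0}  →  V:3 E:3  edges: 0-p->0 1-p->0 1-q->1
final graph: no rule applies after step 3
NF edges: [(0, 0, 'p'), (1, 0, 'p'), (1, 1, 'q')]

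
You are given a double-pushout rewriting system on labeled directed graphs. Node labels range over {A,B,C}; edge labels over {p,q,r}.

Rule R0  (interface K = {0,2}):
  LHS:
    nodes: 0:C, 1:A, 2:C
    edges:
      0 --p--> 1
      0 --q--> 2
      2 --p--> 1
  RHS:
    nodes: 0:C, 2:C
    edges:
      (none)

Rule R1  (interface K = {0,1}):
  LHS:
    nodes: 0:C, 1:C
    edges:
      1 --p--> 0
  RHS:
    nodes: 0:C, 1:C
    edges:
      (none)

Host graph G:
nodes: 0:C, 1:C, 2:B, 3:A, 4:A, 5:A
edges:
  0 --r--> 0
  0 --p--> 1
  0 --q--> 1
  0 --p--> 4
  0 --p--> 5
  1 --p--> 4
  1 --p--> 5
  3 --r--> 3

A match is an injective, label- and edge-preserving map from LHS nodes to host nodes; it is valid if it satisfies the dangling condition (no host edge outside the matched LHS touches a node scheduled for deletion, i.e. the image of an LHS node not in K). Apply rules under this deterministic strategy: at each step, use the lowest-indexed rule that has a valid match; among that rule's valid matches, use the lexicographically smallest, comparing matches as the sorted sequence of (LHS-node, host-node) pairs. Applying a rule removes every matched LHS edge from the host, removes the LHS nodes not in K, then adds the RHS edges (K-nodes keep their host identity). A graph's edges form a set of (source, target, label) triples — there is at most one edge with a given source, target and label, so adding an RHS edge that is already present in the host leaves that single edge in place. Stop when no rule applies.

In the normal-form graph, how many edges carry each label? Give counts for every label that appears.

initial: |V|=6 |E|=8  E = 0-r->0 0-p->1 0-q->1 0-p->4 0-p->5 1-p->4 1-p->5 3-r->3
step 1: apply R0 at {0↦0, 1↦4, 2↦1}  → |V|=5 |E|=5  E = 0-r->0 0-p->1 0-p->5 1-p->5 3-r->3
step 2: apply R1 at {0↦1, 1↦0}  → |V|=5 |E|=4  E = 0-r->0 0-p->5 1-p->5 3-r->3
halt: no rule applies after step 2
NF edges: [(0, 0, 'r'), (0, 5, 'p'), (1, 5, 'p'), (3, 3, 'r')]

Answer: p:2 r:2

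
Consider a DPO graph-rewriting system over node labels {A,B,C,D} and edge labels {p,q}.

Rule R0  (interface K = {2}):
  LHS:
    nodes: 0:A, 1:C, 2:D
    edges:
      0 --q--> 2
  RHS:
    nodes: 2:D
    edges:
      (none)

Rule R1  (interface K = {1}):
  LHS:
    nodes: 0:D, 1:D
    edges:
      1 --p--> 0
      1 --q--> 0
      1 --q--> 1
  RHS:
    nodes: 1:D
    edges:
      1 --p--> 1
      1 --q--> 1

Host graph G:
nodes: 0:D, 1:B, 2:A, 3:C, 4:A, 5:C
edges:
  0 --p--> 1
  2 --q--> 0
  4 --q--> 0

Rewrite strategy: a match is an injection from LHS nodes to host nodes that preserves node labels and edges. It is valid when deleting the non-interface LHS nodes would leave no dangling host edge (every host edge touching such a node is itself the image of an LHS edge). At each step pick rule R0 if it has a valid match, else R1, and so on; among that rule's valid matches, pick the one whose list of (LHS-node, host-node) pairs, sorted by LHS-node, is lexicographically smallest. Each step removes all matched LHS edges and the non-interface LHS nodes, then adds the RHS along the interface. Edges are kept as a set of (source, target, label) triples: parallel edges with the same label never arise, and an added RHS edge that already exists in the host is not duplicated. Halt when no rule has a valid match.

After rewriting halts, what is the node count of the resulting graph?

Answer: 2

Derivation:
start.  V:6 E:3  edges: 0-p->1 2-q->0 4-q->0
1. fire R0 via {0↦2, 1↦3, 2↦0}  →  V:4 E:2  edges: 0-p->1 4-q->0
2. fire R0 via {0↦4, 1↦5, 2↦0}  →  V:2 E:1  edges: 0-p->1
halt: no rule applies after step 2
NF nodes: {0:D, 1:B}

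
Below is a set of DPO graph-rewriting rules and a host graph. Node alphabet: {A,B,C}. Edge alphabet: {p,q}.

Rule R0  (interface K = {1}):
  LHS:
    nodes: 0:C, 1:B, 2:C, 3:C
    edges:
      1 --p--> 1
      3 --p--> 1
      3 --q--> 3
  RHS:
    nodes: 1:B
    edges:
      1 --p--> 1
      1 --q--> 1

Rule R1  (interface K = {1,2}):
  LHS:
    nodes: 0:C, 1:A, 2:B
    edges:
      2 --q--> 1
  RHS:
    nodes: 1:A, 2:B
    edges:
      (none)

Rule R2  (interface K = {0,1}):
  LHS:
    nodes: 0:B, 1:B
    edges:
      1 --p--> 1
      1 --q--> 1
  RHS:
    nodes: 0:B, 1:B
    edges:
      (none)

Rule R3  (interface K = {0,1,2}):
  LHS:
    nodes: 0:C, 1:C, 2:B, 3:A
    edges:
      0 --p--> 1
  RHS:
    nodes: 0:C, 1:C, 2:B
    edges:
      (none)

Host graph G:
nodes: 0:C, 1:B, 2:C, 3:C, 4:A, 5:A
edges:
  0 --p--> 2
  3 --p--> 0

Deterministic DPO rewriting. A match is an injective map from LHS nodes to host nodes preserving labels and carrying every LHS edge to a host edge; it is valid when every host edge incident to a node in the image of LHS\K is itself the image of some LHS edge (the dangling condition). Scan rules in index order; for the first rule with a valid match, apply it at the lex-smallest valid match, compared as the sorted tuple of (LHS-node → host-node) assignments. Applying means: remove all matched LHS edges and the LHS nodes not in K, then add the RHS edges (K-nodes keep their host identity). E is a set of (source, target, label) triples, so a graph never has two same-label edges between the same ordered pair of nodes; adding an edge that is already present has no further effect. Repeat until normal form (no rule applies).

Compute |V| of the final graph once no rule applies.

initial: |V|=6 |E|=2  E = 0-p->2 3-p->0
step 1: apply R3 at {0↦0, 1↦2, 2↦1, 3↦4}  → |V|=5 |E|=1  E = 3-p->0
step 2: apply R3 at {0↦3, 1↦0, 2↦1, 3↦5}  → |V|=4 |E|=0  E = ∅
halt: no rule applies after step 2
NF nodes: {0:C, 1:B, 2:C, 3:C}

Answer: 4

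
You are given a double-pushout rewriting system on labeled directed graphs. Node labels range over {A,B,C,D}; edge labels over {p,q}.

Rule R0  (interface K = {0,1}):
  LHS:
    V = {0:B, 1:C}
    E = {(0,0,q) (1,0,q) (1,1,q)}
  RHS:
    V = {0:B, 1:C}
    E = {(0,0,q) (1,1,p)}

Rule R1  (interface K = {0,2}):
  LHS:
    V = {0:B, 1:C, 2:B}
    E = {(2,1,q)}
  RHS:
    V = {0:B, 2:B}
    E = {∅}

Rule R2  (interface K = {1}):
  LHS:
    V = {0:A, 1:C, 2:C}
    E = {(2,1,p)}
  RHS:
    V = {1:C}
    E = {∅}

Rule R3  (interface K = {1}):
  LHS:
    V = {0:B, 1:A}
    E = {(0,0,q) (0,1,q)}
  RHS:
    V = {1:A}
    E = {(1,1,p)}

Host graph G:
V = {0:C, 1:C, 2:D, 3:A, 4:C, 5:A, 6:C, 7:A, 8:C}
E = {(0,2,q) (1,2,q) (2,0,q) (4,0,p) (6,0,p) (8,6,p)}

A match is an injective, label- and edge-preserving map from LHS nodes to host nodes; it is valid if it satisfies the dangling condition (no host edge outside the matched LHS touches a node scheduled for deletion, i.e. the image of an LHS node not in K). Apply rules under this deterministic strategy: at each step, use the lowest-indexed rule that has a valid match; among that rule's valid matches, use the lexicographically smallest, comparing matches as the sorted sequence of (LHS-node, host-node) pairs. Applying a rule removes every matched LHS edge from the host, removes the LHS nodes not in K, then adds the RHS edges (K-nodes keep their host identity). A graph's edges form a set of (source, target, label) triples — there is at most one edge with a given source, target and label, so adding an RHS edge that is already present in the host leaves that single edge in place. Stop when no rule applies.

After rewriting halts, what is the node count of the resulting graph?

Answer: 3

Rewrite trace:
[0] host  ⇒  9 nodes, 6 edges  {0-q->2 1-q->2 2-q->0 4-p->0 6-p->0 8-p->6}
[1] R2 @ {0↦3, 1↦0, 2↦4}  ⇒  7 nodes, 5 edges  {0-q->2 1-q->2 2-q->0 6-p->0 8-p->6}
[2] R2 @ {0↦5, 1↦6, 2↦8}  ⇒  5 nodes, 4 edges  {0-q->2 1-q->2 2-q->0 6-p->0}
[3] R2 @ {0↦7, 1↦0, 2↦6}  ⇒  3 nodes, 3 edges  {0-q->2 1-q->2 2-q->0}
halt: no rule applies after step 3
NF nodes: {0:C, 1:C, 2:D}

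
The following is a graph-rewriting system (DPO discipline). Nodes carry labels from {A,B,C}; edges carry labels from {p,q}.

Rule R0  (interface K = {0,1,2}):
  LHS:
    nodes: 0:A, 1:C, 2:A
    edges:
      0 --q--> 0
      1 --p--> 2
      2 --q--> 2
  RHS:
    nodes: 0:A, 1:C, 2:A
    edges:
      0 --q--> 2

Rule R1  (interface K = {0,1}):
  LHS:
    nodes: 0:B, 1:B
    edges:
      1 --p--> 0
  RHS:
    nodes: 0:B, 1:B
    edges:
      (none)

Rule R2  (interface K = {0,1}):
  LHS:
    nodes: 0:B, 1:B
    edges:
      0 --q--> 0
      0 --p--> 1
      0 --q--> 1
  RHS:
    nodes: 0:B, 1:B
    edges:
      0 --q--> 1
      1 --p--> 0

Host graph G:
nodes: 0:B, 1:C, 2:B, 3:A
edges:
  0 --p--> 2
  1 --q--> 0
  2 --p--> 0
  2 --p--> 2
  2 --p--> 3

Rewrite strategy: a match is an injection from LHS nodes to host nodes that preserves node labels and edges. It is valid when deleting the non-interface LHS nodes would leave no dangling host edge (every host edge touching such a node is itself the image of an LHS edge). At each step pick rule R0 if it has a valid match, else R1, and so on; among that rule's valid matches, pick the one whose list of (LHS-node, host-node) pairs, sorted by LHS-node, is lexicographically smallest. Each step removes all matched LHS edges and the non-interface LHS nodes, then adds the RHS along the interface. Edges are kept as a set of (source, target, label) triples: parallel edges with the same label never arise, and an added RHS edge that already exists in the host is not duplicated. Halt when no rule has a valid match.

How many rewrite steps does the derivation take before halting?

Answer: 2

Steps:
[0] host  ⇒  4 nodes, 5 edges  {0-p->2 1-q->0 2-p->0 2-p->2 2-p->3}
[1] R1 @ {0↦0, 1↦2}  ⇒  4 nodes, 4 edges  {0-p->2 1-q->0 2-p->2 2-p->3}
[2] R1 @ {0↦2, 1↦0}  ⇒  4 nodes, 3 edges  {1-q->0 2-p->2 2-p->3}
halt: no rule applies after step 2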